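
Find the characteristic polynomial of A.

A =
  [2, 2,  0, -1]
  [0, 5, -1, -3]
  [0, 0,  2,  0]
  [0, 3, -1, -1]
x^4 - 8*x^3 + 24*x^2 - 32*x + 16

Expanding det(x·I − A) (e.g. by cofactor expansion or by noting that A is similar to its Jordan form J, which has the same characteristic polynomial as A) gives
  χ_A(x) = x^4 - 8*x^3 + 24*x^2 - 32*x + 16
which factors as (x - 2)^4. The eigenvalues (with algebraic multiplicities) are λ = 2 with multiplicity 4.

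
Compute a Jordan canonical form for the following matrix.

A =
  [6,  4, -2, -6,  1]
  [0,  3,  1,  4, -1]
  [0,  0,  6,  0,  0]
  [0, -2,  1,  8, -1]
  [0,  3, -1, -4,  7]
J_3(6) ⊕ J_2(6)

The characteristic polynomial is
  det(x·I − A) = x^5 - 30*x^4 + 360*x^3 - 2160*x^2 + 6480*x - 7776 = (x - 6)^5

Eigenvalues and multiplicities (the geometric multiplicity of λ is n − rank(A − λI), which equals the number of Jordan blocks for λ):
  λ = 6: algebraic multiplicity = 5, geometric multiplicity = 2

Determining the block sizes for each eigenvalue:
  λ = 6: with am = 5 and gm = 2, the partition is not yet determined (e.g. several partitions of 5 into 2 parts exist). Let N = A − (6)·I. Computing rank(N^1) = 3, rank(N^2) = 1, rank(N^3) = 0; the number of blocks of size ≥ j is rank(N^{j−1}) − rank(N^j), giving [2, 2, 1]. So we have 1 block(s) of size 3, 1 block(s) of size 2 → block sizes [3, 2]

Assembling the blocks gives a Jordan form
J =
  [6, 1, 0, 0, 0]
  [0, 6, 1, 0, 0]
  [0, 0, 6, 0, 0]
  [0, 0, 0, 6, 1]
  [0, 0, 0, 0, 6]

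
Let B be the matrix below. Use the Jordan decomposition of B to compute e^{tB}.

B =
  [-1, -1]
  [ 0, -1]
e^{tB} =
  [exp(-t), -t*exp(-t)]
  [0, exp(-t)]

Strategy: write B = P · J · P⁻¹ where J is a Jordan canonical form, so e^{tB} = P · e^{tJ} · P⁻¹, and e^{tJ} can be computed block-by-block.

B has Jordan form
J =
  [-1,  1]
  [ 0, -1]
(up to reordering of blocks).

Per-block formulas:
  For a 2×2 Jordan block J_2(-1): exp(t · J_2(-1)) = e^(-1t)·(I + t·N), where N is the 2×2 nilpotent shift.

After assembling e^{tJ} and conjugating by P, we get:

e^{tB} =
  [exp(-t), -t*exp(-t)]
  [0, exp(-t)]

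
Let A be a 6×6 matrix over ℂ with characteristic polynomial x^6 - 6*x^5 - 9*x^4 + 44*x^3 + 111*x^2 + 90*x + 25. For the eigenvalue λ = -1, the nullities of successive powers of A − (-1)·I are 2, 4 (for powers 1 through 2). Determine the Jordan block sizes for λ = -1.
Block sizes for λ = -1: [2, 2]

From the dimensions of kernels of powers, the number of Jordan blocks of size at least j is d_j − d_{j−1} where d_j = dim ker(N^j) (with d_0 = 0). Computing the differences gives [2, 2].
The number of blocks of size exactly k is (#blocks of size ≥ k) − (#blocks of size ≥ k + 1), so the partition is: 2 block(s) of size 2.
In nonincreasing order the block sizes are [2, 2].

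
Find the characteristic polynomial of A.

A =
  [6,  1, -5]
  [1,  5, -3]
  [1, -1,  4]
x^3 - 15*x^2 + 75*x - 125

Expanding det(x·I − A) (e.g. by cofactor expansion or by noting that A is similar to its Jordan form J, which has the same characteristic polynomial as A) gives
  χ_A(x) = x^3 - 15*x^2 + 75*x - 125
which factors as (x - 5)^3. The eigenvalues (with algebraic multiplicities) are λ = 5 with multiplicity 3.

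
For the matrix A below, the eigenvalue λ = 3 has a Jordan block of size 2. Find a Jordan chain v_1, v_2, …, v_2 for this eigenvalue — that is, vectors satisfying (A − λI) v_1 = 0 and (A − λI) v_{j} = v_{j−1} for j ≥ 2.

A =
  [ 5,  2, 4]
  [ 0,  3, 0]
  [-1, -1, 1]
A Jordan chain for λ = 3 of length 2:
v_1 = (2, 0, -1)ᵀ
v_2 = (1, 0, 0)ᵀ

Let N = A − (3)·I. We want v_2 with N^2 v_2 = 0 but N^1 v_2 ≠ 0; then v_{j-1} := N · v_j for j = 2, …, 2.

Pick v_2 = (1, 0, 0)ᵀ.
Then v_1 = N · v_2 = (2, 0, -1)ᵀ.

Sanity check: (A − (3)·I) v_1 = (0, 0, 0)ᵀ = 0. ✓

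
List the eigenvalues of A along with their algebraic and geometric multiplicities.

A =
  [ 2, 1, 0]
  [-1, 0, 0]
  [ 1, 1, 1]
λ = 1: alg = 3, geom = 2

Step 1 — factor the characteristic polynomial to read off the algebraic multiplicities:
  χ_A(x) = (x - 1)^3

Step 2 — compute geometric multiplicities via the rank-nullity identity g(λ) = n − rank(A − λI):
  rank(A − (1)·I) = 1, so dim ker(A − (1)·I) = n − 1 = 2

Summary:
  λ = 1: algebraic multiplicity = 3, geometric multiplicity = 2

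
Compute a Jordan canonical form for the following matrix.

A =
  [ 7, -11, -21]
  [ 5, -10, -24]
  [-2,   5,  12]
J_3(3)

The characteristic polynomial is
  det(x·I − A) = x^3 - 9*x^2 + 27*x - 27 = (x - 3)^3

Eigenvalues and multiplicities (the geometric multiplicity of λ is n − rank(A − λI), which equals the number of Jordan blocks for λ):
  λ = 3: algebraic multiplicity = 3, geometric multiplicity = 1

Determining the block sizes for each eigenvalue:
  λ = 3: one block (gm = 1), so the single block has size am = 3 → block sizes [3]

Assembling the blocks gives a Jordan form
J =
  [3, 1, 0]
  [0, 3, 1]
  [0, 0, 3]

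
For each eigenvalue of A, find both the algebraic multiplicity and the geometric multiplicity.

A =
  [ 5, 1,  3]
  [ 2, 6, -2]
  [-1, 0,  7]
λ = 6: alg = 3, geom = 1

Step 1 — factor the characteristic polynomial to read off the algebraic multiplicities:
  χ_A(x) = (x - 6)^3

Step 2 — compute geometric multiplicities via the rank-nullity identity g(λ) = n − rank(A − λI):
  rank(A − (6)·I) = 2, so dim ker(A − (6)·I) = n − 2 = 1

Summary:
  λ = 6: algebraic multiplicity = 3, geometric multiplicity = 1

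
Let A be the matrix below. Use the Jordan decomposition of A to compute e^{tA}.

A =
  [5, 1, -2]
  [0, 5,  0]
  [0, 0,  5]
e^{tA} =
  [exp(5*t), t*exp(5*t), -2*t*exp(5*t)]
  [0, exp(5*t), 0]
  [0, 0, exp(5*t)]

Strategy: write A = P · J · P⁻¹ where J is a Jordan canonical form, so e^{tA} = P · e^{tJ} · P⁻¹, and e^{tJ} can be computed block-by-block.

A has Jordan form
J =
  [5, 1, 0]
  [0, 5, 0]
  [0, 0, 5]
(up to reordering of blocks).

Per-block formulas:
  For a 2×2 Jordan block J_2(5): exp(t · J_2(5)) = e^(5t)·(I + t·N), where N is the 2×2 nilpotent shift.
  For a 1×1 block at λ = 5: exp(t · [5]) = [e^(5t)].

After assembling e^{tJ} and conjugating by P, we get:

e^{tA} =
  [exp(5*t), t*exp(5*t), -2*t*exp(5*t)]
  [0, exp(5*t), 0]
  [0, 0, exp(5*t)]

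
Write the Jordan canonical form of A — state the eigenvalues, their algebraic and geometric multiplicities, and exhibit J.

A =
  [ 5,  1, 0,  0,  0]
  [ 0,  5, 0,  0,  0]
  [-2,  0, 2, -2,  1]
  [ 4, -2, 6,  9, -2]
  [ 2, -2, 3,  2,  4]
J_2(5) ⊕ J_2(5) ⊕ J_1(5)

The characteristic polynomial is
  det(x·I − A) = x^5 - 25*x^4 + 250*x^3 - 1250*x^2 + 3125*x - 3125 = (x - 5)^5

Eigenvalues and multiplicities (the geometric multiplicity of λ is n − rank(A − λI), which equals the number of Jordan blocks for λ):
  λ = 5: algebraic multiplicity = 5, geometric multiplicity = 3

Determining the block sizes for each eigenvalue:
  λ = 5: with am = 5 and gm = 3, the partition is not yet determined (e.g. several partitions of 5 into 3 parts exist). Let N = A − (5)·I. Computing rank(N^1) = 2, rank(N^2) = 0; the number of blocks of size ≥ j is rank(N^{j−1}) − rank(N^j), giving [3, 2]. So we have 2 block(s) of size 2, 1 block(s) of size 1 → block sizes [2, 2, 1]

Assembling the blocks gives a Jordan form
J =
  [5, 1, 0, 0, 0]
  [0, 5, 0, 0, 0]
  [0, 0, 5, 1, 0]
  [0, 0, 0, 5, 0]
  [0, 0, 0, 0, 5]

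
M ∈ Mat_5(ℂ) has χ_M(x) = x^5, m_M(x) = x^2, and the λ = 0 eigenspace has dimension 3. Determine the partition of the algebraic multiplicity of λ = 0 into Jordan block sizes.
Block sizes for λ = 0: [2, 2, 1]

Step 1 — from the characteristic polynomial, algebraic multiplicity of λ = 0 is 5. From dim ker(M − (0)·I) = 3, there are exactly 3 Jordan blocks for λ = 0.
Step 2 — from the minimal polynomial, the factor (x − 0)^2 tells us the largest block for λ = 0 has size 2.
Step 3 — with total size 5, 3 blocks, and largest block 2, the block sizes (in nonincreasing order) are [2, 2, 1].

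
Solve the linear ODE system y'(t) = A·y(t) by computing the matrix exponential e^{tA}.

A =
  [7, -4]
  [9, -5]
e^{tA} =
  [6*t*exp(t) + exp(t), -4*t*exp(t)]
  [9*t*exp(t), -6*t*exp(t) + exp(t)]

Strategy: write A = P · J · P⁻¹ where J is a Jordan canonical form, so e^{tA} = P · e^{tJ} · P⁻¹, and e^{tJ} can be computed block-by-block.

A has Jordan form
J =
  [1, 1]
  [0, 1]
(up to reordering of blocks).

Per-block formulas:
  For a 2×2 Jordan block J_2(1): exp(t · J_2(1)) = e^(1t)·(I + t·N), where N is the 2×2 nilpotent shift.

After assembling e^{tJ} and conjugating by P, we get:

e^{tA} =
  [6*t*exp(t) + exp(t), -4*t*exp(t)]
  [9*t*exp(t), -6*t*exp(t) + exp(t)]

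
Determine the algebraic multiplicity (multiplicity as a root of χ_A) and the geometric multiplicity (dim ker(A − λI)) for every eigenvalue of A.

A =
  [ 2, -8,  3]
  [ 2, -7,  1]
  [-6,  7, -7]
λ = -4: alg = 3, geom = 1

Step 1 — factor the characteristic polynomial to read off the algebraic multiplicities:
  χ_A(x) = (x + 4)^3

Step 2 — compute geometric multiplicities via the rank-nullity identity g(λ) = n − rank(A − λI):
  rank(A − (-4)·I) = 2, so dim ker(A − (-4)·I) = n − 2 = 1

Summary:
  λ = -4: algebraic multiplicity = 3, geometric multiplicity = 1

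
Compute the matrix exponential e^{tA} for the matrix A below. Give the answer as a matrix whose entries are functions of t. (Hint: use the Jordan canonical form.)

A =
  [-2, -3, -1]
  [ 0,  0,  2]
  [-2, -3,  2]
e^{tA} =
  [3*t^2 - 2*t + 1, 9*t^2/2 - 3*t, -3*t^2 - t]
  [-2*t^2, 1 - 3*t^2, 2*t^2 + 2*t]
  [-2*t, -3*t, 2*t + 1]

Strategy: write A = P · J · P⁻¹ where J is a Jordan canonical form, so e^{tA} = P · e^{tJ} · P⁻¹, and e^{tJ} can be computed block-by-block.

A has Jordan form
J =
  [0, 1, 0]
  [0, 0, 1]
  [0, 0, 0]
(up to reordering of blocks).

Per-block formulas:
  For a 3×3 Jordan block J_3(0): exp(t · J_3(0)) = e^(0t)·(I + t·N + (t^2/2)·N^2), where N is the 3×3 nilpotent shift.

After assembling e^{tJ} and conjugating by P, we get:

e^{tA} =
  [3*t^2 - 2*t + 1, 9*t^2/2 - 3*t, -3*t^2 - t]
  [-2*t^2, 1 - 3*t^2, 2*t^2 + 2*t]
  [-2*t, -3*t, 2*t + 1]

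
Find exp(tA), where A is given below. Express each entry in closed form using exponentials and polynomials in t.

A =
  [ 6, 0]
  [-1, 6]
e^{tA} =
  [exp(6*t), 0]
  [-t*exp(6*t), exp(6*t)]

Strategy: write A = P · J · P⁻¹ where J is a Jordan canonical form, so e^{tA} = P · e^{tJ} · P⁻¹, and e^{tJ} can be computed block-by-block.

A has Jordan form
J =
  [6, 1]
  [0, 6]
(up to reordering of blocks).

Per-block formulas:
  For a 2×2 Jordan block J_2(6): exp(t · J_2(6)) = e^(6t)·(I + t·N), where N is the 2×2 nilpotent shift.

After assembling e^{tJ} and conjugating by P, we get:

e^{tA} =
  [exp(6*t), 0]
  [-t*exp(6*t), exp(6*t)]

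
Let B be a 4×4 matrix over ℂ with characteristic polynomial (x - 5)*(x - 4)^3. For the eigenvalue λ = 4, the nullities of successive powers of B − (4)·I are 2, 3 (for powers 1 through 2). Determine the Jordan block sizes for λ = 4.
Block sizes for λ = 4: [2, 1]

From the dimensions of kernels of powers, the number of Jordan blocks of size at least j is d_j − d_{j−1} where d_j = dim ker(N^j) (with d_0 = 0). Computing the differences gives [2, 1].
The number of blocks of size exactly k is (#blocks of size ≥ k) − (#blocks of size ≥ k + 1), so the partition is: 1 block(s) of size 1, 1 block(s) of size 2.
In nonincreasing order the block sizes are [2, 1].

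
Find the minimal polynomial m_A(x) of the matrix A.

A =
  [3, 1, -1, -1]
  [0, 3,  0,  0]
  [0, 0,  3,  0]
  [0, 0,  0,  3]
x^2 - 6*x + 9

The characteristic polynomial is χ_A(x) = (x - 3)^4, so the eigenvalues are known. The minimal polynomial is
  m_A(x) = Π_λ (x − λ)^{k_λ}
where k_λ is the size of the *largest* Jordan block for λ (equivalently, the smallest k with (A − λI)^k v = 0 for every generalised eigenvector v of λ).

  λ = 3: largest Jordan block has size 2, contributing (x − 3)^2

So m_A(x) = (x - 3)^2 = x^2 - 6*x + 9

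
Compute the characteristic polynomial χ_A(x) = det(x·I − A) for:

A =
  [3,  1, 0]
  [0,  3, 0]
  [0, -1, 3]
x^3 - 9*x^2 + 27*x - 27

Expanding det(x·I − A) (e.g. by cofactor expansion or by noting that A is similar to its Jordan form J, which has the same characteristic polynomial as A) gives
  χ_A(x) = x^3 - 9*x^2 + 27*x - 27
which factors as (x - 3)^3. The eigenvalues (with algebraic multiplicities) are λ = 3 with multiplicity 3.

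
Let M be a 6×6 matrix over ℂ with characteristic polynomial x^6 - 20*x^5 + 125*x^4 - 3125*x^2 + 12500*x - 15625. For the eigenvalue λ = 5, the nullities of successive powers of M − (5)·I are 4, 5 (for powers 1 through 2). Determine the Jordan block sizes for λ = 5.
Block sizes for λ = 5: [2, 1, 1, 1]

From the dimensions of kernels of powers, the number of Jordan blocks of size at least j is d_j − d_{j−1} where d_j = dim ker(N^j) (with d_0 = 0). Computing the differences gives [4, 1].
The number of blocks of size exactly k is (#blocks of size ≥ k) − (#blocks of size ≥ k + 1), so the partition is: 3 block(s) of size 1, 1 block(s) of size 2.
In nonincreasing order the block sizes are [2, 1, 1, 1].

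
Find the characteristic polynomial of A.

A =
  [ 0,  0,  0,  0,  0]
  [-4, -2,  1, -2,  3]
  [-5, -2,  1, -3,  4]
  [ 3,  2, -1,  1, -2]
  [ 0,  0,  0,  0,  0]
x^5

Expanding det(x·I − A) (e.g. by cofactor expansion or by noting that A is similar to its Jordan form J, which has the same characteristic polynomial as A) gives
  χ_A(x) = x^5
which factors as x^5. The eigenvalues (with algebraic multiplicities) are λ = 0 with multiplicity 5.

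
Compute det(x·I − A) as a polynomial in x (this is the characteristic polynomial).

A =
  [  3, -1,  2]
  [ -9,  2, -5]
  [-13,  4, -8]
x^3 + 3*x^2 + 3*x + 1

Expanding det(x·I − A) (e.g. by cofactor expansion or by noting that A is similar to its Jordan form J, which has the same characteristic polynomial as A) gives
  χ_A(x) = x^3 + 3*x^2 + 3*x + 1
which factors as (x + 1)^3. The eigenvalues (with algebraic multiplicities) are λ = -1 with multiplicity 3.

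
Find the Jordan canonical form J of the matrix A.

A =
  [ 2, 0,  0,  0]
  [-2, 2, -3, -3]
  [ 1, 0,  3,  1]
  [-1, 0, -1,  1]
J_2(2) ⊕ J_2(2)

The characteristic polynomial is
  det(x·I − A) = x^4 - 8*x^3 + 24*x^2 - 32*x + 16 = (x - 2)^4

Eigenvalues and multiplicities (the geometric multiplicity of λ is n − rank(A − λI), which equals the number of Jordan blocks for λ):
  λ = 2: algebraic multiplicity = 4, geometric multiplicity = 2

Determining the block sizes for each eigenvalue:
  λ = 2: with am = 4 and gm = 2, the partition is not yet determined (e.g. several partitions of 4 into 2 parts exist). Let N = A − (2)·I. Computing rank(N^1) = 2, rank(N^2) = 0; the number of blocks of size ≥ j is rank(N^{j−1}) − rank(N^j), giving [2, 2]. So we have 2 block(s) of size 2 → block sizes [2, 2]

Assembling the blocks gives a Jordan form
J =
  [2, 1, 0, 0]
  [0, 2, 0, 0]
  [0, 0, 2, 1]
  [0, 0, 0, 2]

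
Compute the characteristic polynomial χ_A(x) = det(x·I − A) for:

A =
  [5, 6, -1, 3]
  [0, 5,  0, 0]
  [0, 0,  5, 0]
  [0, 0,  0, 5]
x^4 - 20*x^3 + 150*x^2 - 500*x + 625

Expanding det(x·I − A) (e.g. by cofactor expansion or by noting that A is similar to its Jordan form J, which has the same characteristic polynomial as A) gives
  χ_A(x) = x^4 - 20*x^3 + 150*x^2 - 500*x + 625
which factors as (x - 5)^4. The eigenvalues (with algebraic multiplicities) are λ = 5 with multiplicity 4.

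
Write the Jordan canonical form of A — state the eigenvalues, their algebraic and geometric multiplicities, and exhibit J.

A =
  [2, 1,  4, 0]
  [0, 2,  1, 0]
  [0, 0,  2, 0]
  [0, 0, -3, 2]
J_3(2) ⊕ J_1(2)

The characteristic polynomial is
  det(x·I − A) = x^4 - 8*x^3 + 24*x^2 - 32*x + 16 = (x - 2)^4

Eigenvalues and multiplicities (the geometric multiplicity of λ is n − rank(A − λI), which equals the number of Jordan blocks for λ):
  λ = 2: algebraic multiplicity = 4, geometric multiplicity = 2

Determining the block sizes for each eigenvalue:
  λ = 2: with am = 4 and gm = 2, the partition is not yet determined (e.g. several partitions of 4 into 2 parts exist). Let N = A − (2)·I. Computing rank(N^1) = 2, rank(N^2) = 1, rank(N^3) = 0; the number of blocks of size ≥ j is rank(N^{j−1}) − rank(N^j), giving [2, 1, 1]. So we have 1 block(s) of size 3, 1 block(s) of size 1 → block sizes [3, 1]

Assembling the blocks gives a Jordan form
J =
  [2, 1, 0, 0]
  [0, 2, 1, 0]
  [0, 0, 2, 0]
  [0, 0, 0, 2]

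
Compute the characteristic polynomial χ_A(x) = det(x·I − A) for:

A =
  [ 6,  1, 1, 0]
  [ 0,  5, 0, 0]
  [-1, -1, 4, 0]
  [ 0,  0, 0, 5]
x^4 - 20*x^3 + 150*x^2 - 500*x + 625

Expanding det(x·I − A) (e.g. by cofactor expansion or by noting that A is similar to its Jordan form J, which has the same characteristic polynomial as A) gives
  χ_A(x) = x^4 - 20*x^3 + 150*x^2 - 500*x + 625
which factors as (x - 5)^4. The eigenvalues (with algebraic multiplicities) are λ = 5 with multiplicity 4.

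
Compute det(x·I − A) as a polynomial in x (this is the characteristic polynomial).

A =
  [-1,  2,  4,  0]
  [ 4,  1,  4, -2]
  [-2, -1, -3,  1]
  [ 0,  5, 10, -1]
x^4 + 4*x^3 + 6*x^2 + 4*x + 1

Expanding det(x·I − A) (e.g. by cofactor expansion or by noting that A is similar to its Jordan form J, which has the same characteristic polynomial as A) gives
  χ_A(x) = x^4 + 4*x^3 + 6*x^2 + 4*x + 1
which factors as (x + 1)^4. The eigenvalues (with algebraic multiplicities) are λ = -1 with multiplicity 4.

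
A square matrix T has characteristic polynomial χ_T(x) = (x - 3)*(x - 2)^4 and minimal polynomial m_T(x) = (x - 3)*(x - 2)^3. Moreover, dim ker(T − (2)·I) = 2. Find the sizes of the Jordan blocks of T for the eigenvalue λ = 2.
Block sizes for λ = 2: [3, 1]

Step 1 — from the characteristic polynomial, algebraic multiplicity of λ = 2 is 4. From dim ker(T − (2)·I) = 2, there are exactly 2 Jordan blocks for λ = 2.
Step 2 — from the minimal polynomial, the factor (x − 2)^3 tells us the largest block for λ = 2 has size 3.
Step 3 — with total size 4, 2 blocks, and largest block 3, the block sizes (in nonincreasing order) are [3, 1].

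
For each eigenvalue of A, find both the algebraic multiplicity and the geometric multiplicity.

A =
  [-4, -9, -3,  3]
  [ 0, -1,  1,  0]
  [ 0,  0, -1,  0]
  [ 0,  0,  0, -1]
λ = -4: alg = 1, geom = 1; λ = -1: alg = 3, geom = 2

Step 1 — factor the characteristic polynomial to read off the algebraic multiplicities:
  χ_A(x) = (x + 1)^3*(x + 4)

Step 2 — compute geometric multiplicities via the rank-nullity identity g(λ) = n − rank(A − λI):
  rank(A − (-4)·I) = 3, so dim ker(A − (-4)·I) = n − 3 = 1
  rank(A − (-1)·I) = 2, so dim ker(A − (-1)·I) = n − 2 = 2

Summary:
  λ = -4: algebraic multiplicity = 1, geometric multiplicity = 1
  λ = -1: algebraic multiplicity = 3, geometric multiplicity = 2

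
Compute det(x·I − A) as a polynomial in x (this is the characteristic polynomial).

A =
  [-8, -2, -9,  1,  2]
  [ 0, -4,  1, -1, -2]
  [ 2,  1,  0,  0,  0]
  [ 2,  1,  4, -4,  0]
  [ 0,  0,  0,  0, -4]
x^5 + 20*x^4 + 160*x^3 + 640*x^2 + 1280*x + 1024

Expanding det(x·I − A) (e.g. by cofactor expansion or by noting that A is similar to its Jordan form J, which has the same characteristic polynomial as A) gives
  χ_A(x) = x^5 + 20*x^4 + 160*x^3 + 640*x^2 + 1280*x + 1024
which factors as (x + 4)^5. The eigenvalues (with algebraic multiplicities) are λ = -4 with multiplicity 5.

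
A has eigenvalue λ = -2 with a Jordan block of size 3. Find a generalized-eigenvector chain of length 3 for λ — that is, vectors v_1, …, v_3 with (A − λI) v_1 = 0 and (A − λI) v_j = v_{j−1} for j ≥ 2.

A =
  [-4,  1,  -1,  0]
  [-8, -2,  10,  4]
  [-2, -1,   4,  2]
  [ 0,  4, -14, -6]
A Jordan chain for λ = -2 of length 3:
v_1 = (-2, -4, 0, -4)ᵀ
v_2 = (-2, -8, -2, 0)ᵀ
v_3 = (1, 0, 0, 0)ᵀ

Let N = A − (-2)·I. We want v_3 with N^3 v_3 = 0 but N^2 v_3 ≠ 0; then v_{j-1} := N · v_j for j = 3, …, 2.

Pick v_3 = (1, 0, 0, 0)ᵀ.
Then v_2 = N · v_3 = (-2, -8, -2, 0)ᵀ.
Then v_1 = N · v_2 = (-2, -4, 0, -4)ᵀ.

Sanity check: (A − (-2)·I) v_1 = (0, 0, 0, 0)ᵀ = 0. ✓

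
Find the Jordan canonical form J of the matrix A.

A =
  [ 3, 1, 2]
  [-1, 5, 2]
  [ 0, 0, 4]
J_2(4) ⊕ J_1(4)

The characteristic polynomial is
  det(x·I − A) = x^3 - 12*x^2 + 48*x - 64 = (x - 4)^3

Eigenvalues and multiplicities (the geometric multiplicity of λ is n − rank(A − λI), which equals the number of Jordan blocks for λ):
  λ = 4: algebraic multiplicity = 3, geometric multiplicity = 2

Determining the block sizes for each eigenvalue:
  λ = 4: 2 blocks summing to 3 forces exactly one block of size 2 and the rest size 1 → block sizes [2, 1]

Assembling the blocks gives a Jordan form
J =
  [4, 1, 0]
  [0, 4, 0]
  [0, 0, 4]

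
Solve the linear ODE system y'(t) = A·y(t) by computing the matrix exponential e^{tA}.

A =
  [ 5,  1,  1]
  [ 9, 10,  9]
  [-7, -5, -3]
e^{tA} =
  [3*t^2*exp(4*t)/2 + t*exp(4*t) + exp(4*t), t^2*exp(4*t) + t*exp(4*t), 3*t^2*exp(4*t)/2 + t*exp(4*t)]
  [9*t*exp(4*t), 6*t*exp(4*t) + exp(4*t), 9*t*exp(4*t)]
  [-3*t^2*exp(4*t)/2 - 7*t*exp(4*t), -t^2*exp(4*t) - 5*t*exp(4*t), -3*t^2*exp(4*t)/2 - 7*t*exp(4*t) + exp(4*t)]

Strategy: write A = P · J · P⁻¹ where J is a Jordan canonical form, so e^{tA} = P · e^{tJ} · P⁻¹, and e^{tJ} can be computed block-by-block.

A has Jordan form
J =
  [4, 1, 0]
  [0, 4, 1]
  [0, 0, 4]
(up to reordering of blocks).

Per-block formulas:
  For a 3×3 Jordan block J_3(4): exp(t · J_3(4)) = e^(4t)·(I + t·N + (t^2/2)·N^2), where N is the 3×3 nilpotent shift.

After assembling e^{tJ} and conjugating by P, we get:

e^{tA} =
  [3*t^2*exp(4*t)/2 + t*exp(4*t) + exp(4*t), t^2*exp(4*t) + t*exp(4*t), 3*t^2*exp(4*t)/2 + t*exp(4*t)]
  [9*t*exp(4*t), 6*t*exp(4*t) + exp(4*t), 9*t*exp(4*t)]
  [-3*t^2*exp(4*t)/2 - 7*t*exp(4*t), -t^2*exp(4*t) - 5*t*exp(4*t), -3*t^2*exp(4*t)/2 - 7*t*exp(4*t) + exp(4*t)]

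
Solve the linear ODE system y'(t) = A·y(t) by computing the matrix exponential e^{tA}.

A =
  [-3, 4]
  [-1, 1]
e^{tA} =
  [-2*t*exp(-t) + exp(-t), 4*t*exp(-t)]
  [-t*exp(-t), 2*t*exp(-t) + exp(-t)]

Strategy: write A = P · J · P⁻¹ where J is a Jordan canonical form, so e^{tA} = P · e^{tJ} · P⁻¹, and e^{tJ} can be computed block-by-block.

A has Jordan form
J =
  [-1,  1]
  [ 0, -1]
(up to reordering of blocks).

Per-block formulas:
  For a 2×2 Jordan block J_2(-1): exp(t · J_2(-1)) = e^(-1t)·(I + t·N), where N is the 2×2 nilpotent shift.

After assembling e^{tJ} and conjugating by P, we get:

e^{tA} =
  [-2*t*exp(-t) + exp(-t), 4*t*exp(-t)]
  [-t*exp(-t), 2*t*exp(-t) + exp(-t)]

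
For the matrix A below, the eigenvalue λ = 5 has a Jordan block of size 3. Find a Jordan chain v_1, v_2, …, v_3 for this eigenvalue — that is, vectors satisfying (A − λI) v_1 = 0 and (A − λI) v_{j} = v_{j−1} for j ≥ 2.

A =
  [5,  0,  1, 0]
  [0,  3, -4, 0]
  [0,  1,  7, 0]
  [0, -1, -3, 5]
A Jordan chain for λ = 5 of length 3:
v_1 = (1, 0, 0, -1)ᵀ
v_2 = (0, -2, 1, -1)ᵀ
v_3 = (0, 1, 0, 0)ᵀ

Let N = A − (5)·I. We want v_3 with N^3 v_3 = 0 but N^2 v_3 ≠ 0; then v_{j-1} := N · v_j for j = 3, …, 2.

Pick v_3 = (0, 1, 0, 0)ᵀ.
Then v_2 = N · v_3 = (0, -2, 1, -1)ᵀ.
Then v_1 = N · v_2 = (1, 0, 0, -1)ᵀ.

Sanity check: (A − (5)·I) v_1 = (0, 0, 0, 0)ᵀ = 0. ✓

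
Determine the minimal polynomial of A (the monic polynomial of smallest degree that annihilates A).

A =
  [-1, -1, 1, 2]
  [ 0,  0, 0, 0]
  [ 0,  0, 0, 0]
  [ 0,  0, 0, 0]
x^2 + x

The characteristic polynomial is χ_A(x) = x^3*(x + 1), so the eigenvalues are known. The minimal polynomial is
  m_A(x) = Π_λ (x − λ)^{k_λ}
where k_λ is the size of the *largest* Jordan block for λ (equivalently, the smallest k with (A − λI)^k v = 0 for every generalised eigenvector v of λ).

  λ = -1: largest Jordan block has size 1, contributing (x + 1)
  λ = 0: largest Jordan block has size 1, contributing (x − 0)

So m_A(x) = x*(x + 1) = x^2 + x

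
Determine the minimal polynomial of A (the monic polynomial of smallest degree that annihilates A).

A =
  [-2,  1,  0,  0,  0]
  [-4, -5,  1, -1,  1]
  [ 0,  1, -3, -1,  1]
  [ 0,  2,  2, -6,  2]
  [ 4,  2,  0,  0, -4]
x^3 + 12*x^2 + 48*x + 64

The characteristic polynomial is χ_A(x) = (x + 4)^5, so the eigenvalues are known. The minimal polynomial is
  m_A(x) = Π_λ (x − λ)^{k_λ}
where k_λ is the size of the *largest* Jordan block for λ (equivalently, the smallest k with (A − λI)^k v = 0 for every generalised eigenvector v of λ).

  λ = -4: largest Jordan block has size 3, contributing (x + 4)^3

So m_A(x) = (x + 4)^3 = x^3 + 12*x^2 + 48*x + 64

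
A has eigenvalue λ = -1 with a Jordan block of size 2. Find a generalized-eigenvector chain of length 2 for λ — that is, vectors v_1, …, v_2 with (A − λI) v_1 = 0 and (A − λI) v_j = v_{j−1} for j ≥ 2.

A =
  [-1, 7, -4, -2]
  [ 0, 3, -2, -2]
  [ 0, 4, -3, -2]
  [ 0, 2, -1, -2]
A Jordan chain for λ = -1 of length 2:
v_1 = (-1, 0, 0, 0)ᵀ
v_2 = (0, 1, 2, 0)ᵀ

Let N = A − (-1)·I. We want v_2 with N^2 v_2 = 0 but N^1 v_2 ≠ 0; then v_{j-1} := N · v_j for j = 2, …, 2.

Pick v_2 = (0, 1, 2, 0)ᵀ.
Then v_1 = N · v_2 = (-1, 0, 0, 0)ᵀ.

Sanity check: (A − (-1)·I) v_1 = (0, 0, 0, 0)ᵀ = 0. ✓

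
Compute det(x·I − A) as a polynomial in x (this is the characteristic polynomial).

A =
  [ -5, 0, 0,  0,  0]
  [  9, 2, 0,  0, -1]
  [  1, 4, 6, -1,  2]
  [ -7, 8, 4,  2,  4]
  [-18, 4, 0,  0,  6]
x^5 - 11*x^4 + 16*x^3 + 224*x^2 - 1024*x + 1280

Expanding det(x·I − A) (e.g. by cofactor expansion or by noting that A is similar to its Jordan form J, which has the same characteristic polynomial as A) gives
  χ_A(x) = x^5 - 11*x^4 + 16*x^3 + 224*x^2 - 1024*x + 1280
which factors as (x - 4)^4*(x + 5). The eigenvalues (with algebraic multiplicities) are λ = -5 with multiplicity 1, λ = 4 with multiplicity 4.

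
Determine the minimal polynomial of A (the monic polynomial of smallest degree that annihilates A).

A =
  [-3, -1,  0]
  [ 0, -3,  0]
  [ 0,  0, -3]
x^2 + 6*x + 9

The characteristic polynomial is χ_A(x) = (x + 3)^3, so the eigenvalues are known. The minimal polynomial is
  m_A(x) = Π_λ (x − λ)^{k_λ}
where k_λ is the size of the *largest* Jordan block for λ (equivalently, the smallest k with (A − λI)^k v = 0 for every generalised eigenvector v of λ).

  λ = -3: largest Jordan block has size 2, contributing (x + 3)^2

So m_A(x) = (x + 3)^2 = x^2 + 6*x + 9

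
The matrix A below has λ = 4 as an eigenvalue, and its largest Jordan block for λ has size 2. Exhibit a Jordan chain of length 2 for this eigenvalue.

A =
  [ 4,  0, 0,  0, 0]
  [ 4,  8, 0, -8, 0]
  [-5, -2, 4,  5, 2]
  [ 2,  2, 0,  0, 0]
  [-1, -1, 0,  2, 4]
A Jordan chain for λ = 4 of length 2:
v_1 = (0, 4, -5, 2, -1)ᵀ
v_2 = (1, 0, 0, 0, 0)ᵀ

Let N = A − (4)·I. We want v_2 with N^2 v_2 = 0 but N^1 v_2 ≠ 0; then v_{j-1} := N · v_j for j = 2, …, 2.

Pick v_2 = (1, 0, 0, 0, 0)ᵀ.
Then v_1 = N · v_2 = (0, 4, -5, 2, -1)ᵀ.

Sanity check: (A − (4)·I) v_1 = (0, 0, 0, 0, 0)ᵀ = 0. ✓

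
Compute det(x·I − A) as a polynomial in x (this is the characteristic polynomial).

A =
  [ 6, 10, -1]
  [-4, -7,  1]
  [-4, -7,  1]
x^3

Expanding det(x·I − A) (e.g. by cofactor expansion or by noting that A is similar to its Jordan form J, which has the same characteristic polynomial as A) gives
  χ_A(x) = x^3
which factors as x^3. The eigenvalues (with algebraic multiplicities) are λ = 0 with multiplicity 3.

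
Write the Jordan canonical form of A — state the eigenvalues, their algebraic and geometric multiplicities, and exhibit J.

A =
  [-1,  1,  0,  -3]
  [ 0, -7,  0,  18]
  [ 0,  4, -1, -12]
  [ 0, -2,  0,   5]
J_2(-1) ⊕ J_1(-1) ⊕ J_1(-1)

The characteristic polynomial is
  det(x·I − A) = x^4 + 4*x^3 + 6*x^2 + 4*x + 1 = (x + 1)^4

Eigenvalues and multiplicities (the geometric multiplicity of λ is n − rank(A − λI), which equals the number of Jordan blocks for λ):
  λ = -1: algebraic multiplicity = 4, geometric multiplicity = 3

Determining the block sizes for each eigenvalue:
  λ = -1: 3 blocks summing to 4 forces exactly one block of size 2 and the rest size 1 → block sizes [2, 1, 1]

Assembling the blocks gives a Jordan form
J =
  [-1,  1,  0,  0]
  [ 0, -1,  0,  0]
  [ 0,  0, -1,  0]
  [ 0,  0,  0, -1]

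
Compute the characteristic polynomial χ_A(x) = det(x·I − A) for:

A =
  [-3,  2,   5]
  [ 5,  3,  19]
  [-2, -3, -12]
x^3 + 12*x^2 + 48*x + 64

Expanding det(x·I − A) (e.g. by cofactor expansion or by noting that A is similar to its Jordan form J, which has the same characteristic polynomial as A) gives
  χ_A(x) = x^3 + 12*x^2 + 48*x + 64
which factors as (x + 4)^3. The eigenvalues (with algebraic multiplicities) are λ = -4 with multiplicity 3.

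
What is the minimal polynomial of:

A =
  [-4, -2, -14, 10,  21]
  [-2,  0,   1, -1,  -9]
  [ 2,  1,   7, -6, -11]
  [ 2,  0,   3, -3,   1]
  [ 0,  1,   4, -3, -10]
x^3 + 6*x^2 + 12*x + 8

The characteristic polynomial is χ_A(x) = (x + 2)^5, so the eigenvalues are known. The minimal polynomial is
  m_A(x) = Π_λ (x − λ)^{k_λ}
where k_λ is the size of the *largest* Jordan block for λ (equivalently, the smallest k with (A − λI)^k v = 0 for every generalised eigenvector v of λ).

  λ = -2: largest Jordan block has size 3, contributing (x + 2)^3

So m_A(x) = (x + 2)^3 = x^3 + 6*x^2 + 12*x + 8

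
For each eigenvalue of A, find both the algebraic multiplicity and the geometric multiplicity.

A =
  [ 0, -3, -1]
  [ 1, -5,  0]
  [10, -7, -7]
λ = -4: alg = 3, geom = 1

Step 1 — factor the characteristic polynomial to read off the algebraic multiplicities:
  χ_A(x) = (x + 4)^3

Step 2 — compute geometric multiplicities via the rank-nullity identity g(λ) = n − rank(A − λI):
  rank(A − (-4)·I) = 2, so dim ker(A − (-4)·I) = n − 2 = 1

Summary:
  λ = -4: algebraic multiplicity = 3, geometric multiplicity = 1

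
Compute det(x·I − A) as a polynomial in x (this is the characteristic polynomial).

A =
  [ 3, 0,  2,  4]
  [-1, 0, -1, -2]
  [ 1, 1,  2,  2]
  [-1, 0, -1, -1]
x^4 - 4*x^3 + 6*x^2 - 4*x + 1

Expanding det(x·I − A) (e.g. by cofactor expansion or by noting that A is similar to its Jordan form J, which has the same characteristic polynomial as A) gives
  χ_A(x) = x^4 - 4*x^3 + 6*x^2 - 4*x + 1
which factors as (x - 1)^4. The eigenvalues (with algebraic multiplicities) are λ = 1 with multiplicity 4.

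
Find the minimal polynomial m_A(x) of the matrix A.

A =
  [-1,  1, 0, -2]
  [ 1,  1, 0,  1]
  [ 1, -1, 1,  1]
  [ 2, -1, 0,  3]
x^3 - 3*x^2 + 3*x - 1

The characteristic polynomial is χ_A(x) = (x - 1)^4, so the eigenvalues are known. The minimal polynomial is
  m_A(x) = Π_λ (x − λ)^{k_λ}
where k_λ is the size of the *largest* Jordan block for λ (equivalently, the smallest k with (A − λI)^k v = 0 for every generalised eigenvector v of λ).

  λ = 1: largest Jordan block has size 3, contributing (x − 1)^3

So m_A(x) = (x - 1)^3 = x^3 - 3*x^2 + 3*x - 1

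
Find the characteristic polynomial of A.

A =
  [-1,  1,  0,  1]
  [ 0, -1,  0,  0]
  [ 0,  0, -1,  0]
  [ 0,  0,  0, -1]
x^4 + 4*x^3 + 6*x^2 + 4*x + 1

Expanding det(x·I − A) (e.g. by cofactor expansion or by noting that A is similar to its Jordan form J, which has the same characteristic polynomial as A) gives
  χ_A(x) = x^4 + 4*x^3 + 6*x^2 + 4*x + 1
which factors as (x + 1)^4. The eigenvalues (with algebraic multiplicities) are λ = -1 with multiplicity 4.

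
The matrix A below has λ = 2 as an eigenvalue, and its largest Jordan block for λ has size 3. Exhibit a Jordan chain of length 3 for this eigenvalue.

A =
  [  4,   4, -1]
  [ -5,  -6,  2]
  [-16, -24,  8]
A Jordan chain for λ = 2 of length 3:
v_1 = (0, -2, -8)ᵀ
v_2 = (2, -5, -16)ᵀ
v_3 = (1, 0, 0)ᵀ

Let N = A − (2)·I. We want v_3 with N^3 v_3 = 0 but N^2 v_3 ≠ 0; then v_{j-1} := N · v_j for j = 3, …, 2.

Pick v_3 = (1, 0, 0)ᵀ.
Then v_2 = N · v_3 = (2, -5, -16)ᵀ.
Then v_1 = N · v_2 = (0, -2, -8)ᵀ.

Sanity check: (A − (2)·I) v_1 = (0, 0, 0)ᵀ = 0. ✓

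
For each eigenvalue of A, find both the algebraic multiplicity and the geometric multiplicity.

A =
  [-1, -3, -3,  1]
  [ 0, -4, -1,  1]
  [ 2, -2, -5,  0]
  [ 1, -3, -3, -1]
λ = -3: alg = 3, geom = 2; λ = -2: alg = 1, geom = 1

Step 1 — factor the characteristic polynomial to read off the algebraic multiplicities:
  χ_A(x) = (x + 2)*(x + 3)^3

Step 2 — compute geometric multiplicities via the rank-nullity identity g(λ) = n − rank(A − λI):
  rank(A − (-3)·I) = 2, so dim ker(A − (-3)·I) = n − 2 = 2
  rank(A − (-2)·I) = 3, so dim ker(A − (-2)·I) = n − 3 = 1

Summary:
  λ = -3: algebraic multiplicity = 3, geometric multiplicity = 2
  λ = -2: algebraic multiplicity = 1, geometric multiplicity = 1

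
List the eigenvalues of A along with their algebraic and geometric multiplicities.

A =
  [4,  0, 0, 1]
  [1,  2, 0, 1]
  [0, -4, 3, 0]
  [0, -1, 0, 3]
λ = 3: alg = 4, geom = 2

Step 1 — factor the characteristic polynomial to read off the algebraic multiplicities:
  χ_A(x) = (x - 3)^4

Step 2 — compute geometric multiplicities via the rank-nullity identity g(λ) = n − rank(A − λI):
  rank(A − (3)·I) = 2, so dim ker(A − (3)·I) = n − 2 = 2

Summary:
  λ = 3: algebraic multiplicity = 4, geometric multiplicity = 2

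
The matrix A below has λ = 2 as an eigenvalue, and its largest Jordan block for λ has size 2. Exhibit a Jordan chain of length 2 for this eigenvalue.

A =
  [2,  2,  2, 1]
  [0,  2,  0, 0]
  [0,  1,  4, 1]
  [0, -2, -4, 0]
A Jordan chain for λ = 2 of length 2:
v_1 = (2, 0, 1, -2)ᵀ
v_2 = (0, 1, 0, 0)ᵀ

Let N = A − (2)·I. We want v_2 with N^2 v_2 = 0 but N^1 v_2 ≠ 0; then v_{j-1} := N · v_j for j = 2, …, 2.

Pick v_2 = (0, 1, 0, 0)ᵀ.
Then v_1 = N · v_2 = (2, 0, 1, -2)ᵀ.

Sanity check: (A − (2)·I) v_1 = (0, 0, 0, 0)ᵀ = 0. ✓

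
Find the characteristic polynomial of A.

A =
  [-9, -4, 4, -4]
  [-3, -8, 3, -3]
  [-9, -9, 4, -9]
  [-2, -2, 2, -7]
x^4 + 20*x^3 + 150*x^2 + 500*x + 625

Expanding det(x·I − A) (e.g. by cofactor expansion or by noting that A is similar to its Jordan form J, which has the same characteristic polynomial as A) gives
  χ_A(x) = x^4 + 20*x^3 + 150*x^2 + 500*x + 625
which factors as (x + 5)^4. The eigenvalues (with algebraic multiplicities) are λ = -5 with multiplicity 4.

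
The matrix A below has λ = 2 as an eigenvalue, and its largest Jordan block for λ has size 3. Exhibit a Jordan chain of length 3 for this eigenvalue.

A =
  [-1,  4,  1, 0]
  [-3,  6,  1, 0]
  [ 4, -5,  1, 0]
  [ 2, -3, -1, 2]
A Jordan chain for λ = 2 of length 3:
v_1 = (1, 1, -1, -1)ᵀ
v_2 = (-3, -3, 4, 2)ᵀ
v_3 = (1, 0, 0, 0)ᵀ

Let N = A − (2)·I. We want v_3 with N^3 v_3 = 0 but N^2 v_3 ≠ 0; then v_{j-1} := N · v_j for j = 3, …, 2.

Pick v_3 = (1, 0, 0, 0)ᵀ.
Then v_2 = N · v_3 = (-3, -3, 4, 2)ᵀ.
Then v_1 = N · v_2 = (1, 1, -1, -1)ᵀ.

Sanity check: (A − (2)·I) v_1 = (0, 0, 0, 0)ᵀ = 0. ✓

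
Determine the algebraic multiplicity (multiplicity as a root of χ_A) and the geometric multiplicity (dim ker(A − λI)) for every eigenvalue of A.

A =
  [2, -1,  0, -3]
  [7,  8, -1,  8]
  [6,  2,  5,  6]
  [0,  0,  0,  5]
λ = 5: alg = 4, geom = 2

Step 1 — factor the characteristic polynomial to read off the algebraic multiplicities:
  χ_A(x) = (x - 5)^4

Step 2 — compute geometric multiplicities via the rank-nullity identity g(λ) = n − rank(A − λI):
  rank(A − (5)·I) = 2, so dim ker(A − (5)·I) = n − 2 = 2

Summary:
  λ = 5: algebraic multiplicity = 4, geometric multiplicity = 2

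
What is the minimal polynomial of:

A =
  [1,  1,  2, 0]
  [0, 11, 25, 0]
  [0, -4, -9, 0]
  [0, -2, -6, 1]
x^3 - 3*x^2 + 3*x - 1

The characteristic polynomial is χ_A(x) = (x - 1)^4, so the eigenvalues are known. The minimal polynomial is
  m_A(x) = Π_λ (x − λ)^{k_λ}
where k_λ is the size of the *largest* Jordan block for λ (equivalently, the smallest k with (A − λI)^k v = 0 for every generalised eigenvector v of λ).

  λ = 1: largest Jordan block has size 3, contributing (x − 1)^3

So m_A(x) = (x - 1)^3 = x^3 - 3*x^2 + 3*x - 1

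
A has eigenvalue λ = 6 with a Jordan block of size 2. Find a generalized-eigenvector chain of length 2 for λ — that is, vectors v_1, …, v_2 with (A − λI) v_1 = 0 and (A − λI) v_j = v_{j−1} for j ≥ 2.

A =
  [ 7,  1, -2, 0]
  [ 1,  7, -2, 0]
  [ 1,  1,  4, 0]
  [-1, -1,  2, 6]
A Jordan chain for λ = 6 of length 2:
v_1 = (1, 1, 1, -1)ᵀ
v_2 = (1, 0, 0, 0)ᵀ

Let N = A − (6)·I. We want v_2 with N^2 v_2 = 0 but N^1 v_2 ≠ 0; then v_{j-1} := N · v_j for j = 2, …, 2.

Pick v_2 = (1, 0, 0, 0)ᵀ.
Then v_1 = N · v_2 = (1, 1, 1, -1)ᵀ.

Sanity check: (A − (6)·I) v_1 = (0, 0, 0, 0)ᵀ = 0. ✓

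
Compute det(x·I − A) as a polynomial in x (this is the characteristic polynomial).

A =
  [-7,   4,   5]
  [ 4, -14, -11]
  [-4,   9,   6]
x^3 + 15*x^2 + 75*x + 125

Expanding det(x·I − A) (e.g. by cofactor expansion or by noting that A is similar to its Jordan form J, which has the same characteristic polynomial as A) gives
  χ_A(x) = x^3 + 15*x^2 + 75*x + 125
which factors as (x + 5)^3. The eigenvalues (with algebraic multiplicities) are λ = -5 with multiplicity 3.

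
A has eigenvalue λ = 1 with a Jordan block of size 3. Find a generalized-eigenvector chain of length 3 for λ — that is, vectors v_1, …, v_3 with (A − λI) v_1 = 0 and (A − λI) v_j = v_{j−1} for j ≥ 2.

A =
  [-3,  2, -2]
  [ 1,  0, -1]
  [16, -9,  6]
A Jordan chain for λ = 1 of length 3:
v_1 = (-14, -21, 7)ᵀ
v_2 = (-4, 1, 16)ᵀ
v_3 = (1, 0, 0)ᵀ

Let N = A − (1)·I. We want v_3 with N^3 v_3 = 0 but N^2 v_3 ≠ 0; then v_{j-1} := N · v_j for j = 3, …, 2.

Pick v_3 = (1, 0, 0)ᵀ.
Then v_2 = N · v_3 = (-4, 1, 16)ᵀ.
Then v_1 = N · v_2 = (-14, -21, 7)ᵀ.

Sanity check: (A − (1)·I) v_1 = (0, 0, 0)ᵀ = 0. ✓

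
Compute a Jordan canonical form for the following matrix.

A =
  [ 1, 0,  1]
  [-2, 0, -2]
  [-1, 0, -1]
J_2(0) ⊕ J_1(0)

The characteristic polynomial is
  det(x·I − A) = x^3

Eigenvalues and multiplicities (the geometric multiplicity of λ is n − rank(A − λI), which equals the number of Jordan blocks for λ):
  λ = 0: algebraic multiplicity = 3, geometric multiplicity = 2

Determining the block sizes for each eigenvalue:
  λ = 0: 2 blocks summing to 3 forces exactly one block of size 2 and the rest size 1 → block sizes [2, 1]

Assembling the blocks gives a Jordan form
J =
  [0, 1, 0]
  [0, 0, 0]
  [0, 0, 0]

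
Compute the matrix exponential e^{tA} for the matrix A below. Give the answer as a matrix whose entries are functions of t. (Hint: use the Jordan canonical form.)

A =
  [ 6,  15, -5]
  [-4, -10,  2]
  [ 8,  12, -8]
e^{tA} =
  [10*t*exp(-4*t) + exp(-4*t), 15*t*exp(-4*t), -5*t*exp(-4*t)]
  [-4*t*exp(-4*t), -6*t*exp(-4*t) + exp(-4*t), 2*t*exp(-4*t)]
  [8*t*exp(-4*t), 12*t*exp(-4*t), -4*t*exp(-4*t) + exp(-4*t)]

Strategy: write A = P · J · P⁻¹ where J is a Jordan canonical form, so e^{tA} = P · e^{tJ} · P⁻¹, and e^{tJ} can be computed block-by-block.

A has Jordan form
J =
  [-4,  1,  0]
  [ 0, -4,  0]
  [ 0,  0, -4]
(up to reordering of blocks).

Per-block formulas:
  For a 2×2 Jordan block J_2(-4): exp(t · J_2(-4)) = e^(-4t)·(I + t·N), where N is the 2×2 nilpotent shift.
  For a 1×1 block at λ = -4: exp(t · [-4]) = [e^(-4t)].

After assembling e^{tJ} and conjugating by P, we get:

e^{tA} =
  [10*t*exp(-4*t) + exp(-4*t), 15*t*exp(-4*t), -5*t*exp(-4*t)]
  [-4*t*exp(-4*t), -6*t*exp(-4*t) + exp(-4*t), 2*t*exp(-4*t)]
  [8*t*exp(-4*t), 12*t*exp(-4*t), -4*t*exp(-4*t) + exp(-4*t)]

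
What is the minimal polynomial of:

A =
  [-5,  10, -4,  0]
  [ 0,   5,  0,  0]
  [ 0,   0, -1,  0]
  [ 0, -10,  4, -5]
x^3 + x^2 - 25*x - 25

The characteristic polynomial is χ_A(x) = (x - 5)*(x + 1)*(x + 5)^2, so the eigenvalues are known. The minimal polynomial is
  m_A(x) = Π_λ (x − λ)^{k_λ}
where k_λ is the size of the *largest* Jordan block for λ (equivalently, the smallest k with (A − λI)^k v = 0 for every generalised eigenvector v of λ).

  λ = -5: largest Jordan block has size 1, contributing (x + 5)
  λ = -1: largest Jordan block has size 1, contributing (x + 1)
  λ = 5: largest Jordan block has size 1, contributing (x − 5)

So m_A(x) = (x - 5)*(x + 1)*(x + 5) = x^3 + x^2 - 25*x - 25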